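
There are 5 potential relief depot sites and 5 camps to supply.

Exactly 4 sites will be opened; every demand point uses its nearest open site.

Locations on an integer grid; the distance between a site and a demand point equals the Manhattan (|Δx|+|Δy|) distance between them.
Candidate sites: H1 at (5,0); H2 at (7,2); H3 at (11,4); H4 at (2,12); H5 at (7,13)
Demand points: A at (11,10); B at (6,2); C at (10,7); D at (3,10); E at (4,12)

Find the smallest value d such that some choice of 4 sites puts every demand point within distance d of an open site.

6

Open {H1, H2, H3, H4}.
  Farthest demand point is A at distance 6 (to H3); all others are ≤ 6.
With {H1, H3, H4, H5} the worst case is 6.
With {H2, H3, H4, H5} the worst case is 6.
No size-4 selection achieves below 6.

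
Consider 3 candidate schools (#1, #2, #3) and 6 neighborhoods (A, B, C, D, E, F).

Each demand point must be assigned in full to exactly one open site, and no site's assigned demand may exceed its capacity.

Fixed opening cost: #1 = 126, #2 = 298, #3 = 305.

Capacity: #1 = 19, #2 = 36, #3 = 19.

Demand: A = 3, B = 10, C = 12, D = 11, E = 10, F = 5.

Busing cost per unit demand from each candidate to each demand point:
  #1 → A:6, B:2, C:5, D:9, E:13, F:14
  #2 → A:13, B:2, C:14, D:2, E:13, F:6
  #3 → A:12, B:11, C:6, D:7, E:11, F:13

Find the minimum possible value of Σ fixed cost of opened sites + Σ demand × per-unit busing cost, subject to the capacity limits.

Open {#1, #2}; cheapest assignment that respects the capacities:
  #1 (cap 19, load 15): A, C — cost 3×6 + 12×5 = 78
  #2 (cap 36, load 36): B, D, E, F — cost 10×2 + 11×2 + 10×13 + 5×6 = 202
  Shipping 280, fixed 424 → total 704.
  Any other capacity-feasible assignment to {#1, #2} ships for at least 280.
Compare {#2, #3}: its best feasible assignment gives total 913.
Compare {#1, #2, #3}: its best feasible assignment gives total 989.
Every other set of open sites that can feasibly serve all demand totals ≥ 913 even under its best assignment. Minimum: 704.

704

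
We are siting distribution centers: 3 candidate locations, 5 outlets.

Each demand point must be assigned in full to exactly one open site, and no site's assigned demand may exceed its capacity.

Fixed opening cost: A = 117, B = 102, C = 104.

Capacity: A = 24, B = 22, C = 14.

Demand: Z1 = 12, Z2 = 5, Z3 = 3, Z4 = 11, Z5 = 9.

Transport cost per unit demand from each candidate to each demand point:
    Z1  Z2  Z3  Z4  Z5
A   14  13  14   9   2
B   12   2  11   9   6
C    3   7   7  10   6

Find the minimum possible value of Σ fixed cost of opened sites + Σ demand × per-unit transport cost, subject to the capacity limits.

Open {A, B, C}; cheapest assignment that respects the capacities:
  A (cap 24, load 20): Z4, Z5 — cost 11×9 + 9×2 = 117
  B (cap 22, load 8): Z2, Z3 — cost 5×2 + 3×11 = 43
  C (cap 14, load 12): Z1 — cost 12×3 = 36
  Shipping 196, fixed 323 → total 519.
  Any other capacity-feasible assignment to {A, B, C} ships for at least 196.
Compare {A, B}: its best feasible assignment gives total 523.
Every other set of open sites that can feasibly serve all demand totals ≥ 523 even under its best assignment. Minimum: 519.

519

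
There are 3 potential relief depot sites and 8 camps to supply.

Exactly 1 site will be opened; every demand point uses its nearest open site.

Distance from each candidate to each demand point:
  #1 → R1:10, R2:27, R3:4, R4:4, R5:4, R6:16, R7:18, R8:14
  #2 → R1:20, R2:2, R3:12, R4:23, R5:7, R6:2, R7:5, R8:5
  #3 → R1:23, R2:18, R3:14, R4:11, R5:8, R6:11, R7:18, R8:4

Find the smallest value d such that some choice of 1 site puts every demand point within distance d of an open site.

23

Open {#2}.
  Farthest demand point is R4 at distance 23 (to #2); all others are ≤ 23.
With {#3} the worst case is 23.
With {#1} the worst case is 27.
No size-1 selection achieves below 23.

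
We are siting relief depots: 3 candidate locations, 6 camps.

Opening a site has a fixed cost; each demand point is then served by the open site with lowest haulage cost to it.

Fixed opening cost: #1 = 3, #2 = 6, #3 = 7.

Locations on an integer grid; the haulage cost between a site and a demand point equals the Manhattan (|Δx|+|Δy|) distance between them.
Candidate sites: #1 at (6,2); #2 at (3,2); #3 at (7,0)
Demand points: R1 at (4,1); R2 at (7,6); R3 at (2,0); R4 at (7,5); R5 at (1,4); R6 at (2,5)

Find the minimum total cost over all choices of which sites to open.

31

Open {#1, #2}: assign each demand point to its cheapest open site.
  R1→#2 2, R2→#1 5, R3→#2 3, R4→#1 4, R5→#2 4, R6→#2 4
  haulage cost 22, fixed 9 → total 31.
Compare {#2}: haulage cost 28 + fixed 6 = 34.
Compare {#1}: haulage cost 32 + fixed 3 = 35.
Compare {#2, #3}: haulage cost 24 + fixed 13 = 37.
All other subsets cost ≥ 34. Minimum total cost: 31.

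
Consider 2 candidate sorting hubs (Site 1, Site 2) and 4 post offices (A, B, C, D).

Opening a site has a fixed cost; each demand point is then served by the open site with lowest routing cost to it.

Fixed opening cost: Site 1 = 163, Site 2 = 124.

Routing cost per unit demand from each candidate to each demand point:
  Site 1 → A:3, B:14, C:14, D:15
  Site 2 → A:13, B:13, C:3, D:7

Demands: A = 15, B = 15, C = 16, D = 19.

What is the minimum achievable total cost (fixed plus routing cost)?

Open {Site 2}: assign each demand point to its cheapest open site.
  A→Site 2 15×13=195, B→Site 2 15×13=195, C→Site 2 16×3=48, D→Site 2 19×7=133
  routing cost 571, fixed 124 → total 695.
Compare {Site 1, Site 2}: routing cost 421 + fixed 287 = 708.
Compare {Site 1}: routing cost 764 + fixed 163 = 927.

695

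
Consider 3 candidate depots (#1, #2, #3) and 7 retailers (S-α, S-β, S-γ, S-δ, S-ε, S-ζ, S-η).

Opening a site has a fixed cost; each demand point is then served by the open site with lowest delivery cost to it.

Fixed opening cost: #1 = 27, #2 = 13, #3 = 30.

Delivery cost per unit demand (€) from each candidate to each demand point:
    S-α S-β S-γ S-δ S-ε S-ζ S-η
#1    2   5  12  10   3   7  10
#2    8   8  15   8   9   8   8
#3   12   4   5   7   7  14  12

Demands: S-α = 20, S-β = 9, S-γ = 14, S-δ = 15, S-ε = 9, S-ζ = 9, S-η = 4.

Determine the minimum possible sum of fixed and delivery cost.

438

Open {#1, #3}: assign each demand point to its cheapest open site.
  S-α→#1 20×2=40, S-β→#3 9×4=36, S-γ→#3 14×5=70, S-δ→#3 15×7=105, S-ε→#1 9×3=27, S-ζ→#1 9×7=63, S-η→#1 4×10=40
  delivery cost 381, fixed 57 → total 438.
Compare {#1, #2, #3}: delivery cost 373 + fixed 70 = 443.
Compare {#1, #2}: delivery cost 495 + fixed 40 = 535.
Compare {#1}: delivery cost 533 + fixed 27 = 560.
All other subsets cost ≥ 443. Minimum total cost: 438.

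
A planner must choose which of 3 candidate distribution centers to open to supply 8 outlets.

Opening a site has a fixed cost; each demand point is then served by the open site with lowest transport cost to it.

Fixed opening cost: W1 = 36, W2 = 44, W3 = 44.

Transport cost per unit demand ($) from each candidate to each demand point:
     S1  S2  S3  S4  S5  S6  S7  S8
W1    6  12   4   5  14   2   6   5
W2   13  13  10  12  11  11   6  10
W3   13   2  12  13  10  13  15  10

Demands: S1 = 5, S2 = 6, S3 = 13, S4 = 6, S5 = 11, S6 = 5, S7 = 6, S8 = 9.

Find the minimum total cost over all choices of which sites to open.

405

Open {W1, W3}: assign each demand point to its cheapest open site.
  S1→W1 5×6=30, S2→W3 6×2=12, S3→W1 13×4=52, S4→W1 6×5=30, S5→W3 11×10=110, S6→W1 5×2=10, S7→W1 6×6=36, S8→W1 9×5=45
  transport cost 325, fixed 80 → total 405.
Compare {W1, W2, W3}: transport cost 325 + fixed 124 = 449.
Compare {W1}: transport cost 429 + fixed 36 = 465.
Compare {W1, W2}: transport cost 396 + fixed 80 = 476.
All other subsets cost ≥ 449. Minimum total cost: 405.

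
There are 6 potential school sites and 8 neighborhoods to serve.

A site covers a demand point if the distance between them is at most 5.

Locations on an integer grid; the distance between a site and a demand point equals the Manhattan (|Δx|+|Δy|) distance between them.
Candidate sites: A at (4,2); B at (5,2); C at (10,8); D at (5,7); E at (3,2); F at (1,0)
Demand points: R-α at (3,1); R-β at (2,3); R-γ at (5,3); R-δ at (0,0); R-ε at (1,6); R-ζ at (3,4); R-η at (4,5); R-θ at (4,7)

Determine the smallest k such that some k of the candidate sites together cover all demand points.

2

Coverage sets (demand points within 5 of each site):
  A: {R-α, R-β, R-γ, R-ζ, R-η, R-θ}
  B: {R-α, R-β, R-γ, R-ζ, R-η}
  C: {}
  D: {R-γ, R-ε, R-ζ, R-η, R-θ}
  E: {R-α, R-β, R-γ, R-δ, R-ζ, R-η}
  F: {R-α, R-β, R-δ}
No single site covers all 8 demand points.
But {D, E} covers everything, so the minimum is 2.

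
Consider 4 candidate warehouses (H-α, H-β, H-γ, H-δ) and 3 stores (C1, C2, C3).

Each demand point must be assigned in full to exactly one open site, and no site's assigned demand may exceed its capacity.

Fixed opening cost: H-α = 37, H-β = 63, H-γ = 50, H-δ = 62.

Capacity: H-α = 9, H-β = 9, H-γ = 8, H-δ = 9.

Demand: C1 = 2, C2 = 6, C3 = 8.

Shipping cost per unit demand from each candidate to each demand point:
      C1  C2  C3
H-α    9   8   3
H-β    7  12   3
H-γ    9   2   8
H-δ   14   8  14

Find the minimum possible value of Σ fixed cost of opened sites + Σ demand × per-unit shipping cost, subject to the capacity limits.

141

Open {H-α, H-γ}; cheapest assignment that respects the capacities:
  H-α (cap 9, load 8): C3 — cost 8×3 = 24
  H-γ (cap 8, load 8): C1, C2 — cost 2×9 + 6×2 = 30
  Shipping 54, fixed 87 → total 141.
  Any other capacity-feasible assignment to {H-α, H-γ} ships for at least 54.
Compare {H-β, H-γ}: its best feasible assignment gives total 167.
Compare {H-α, H-β}: its best feasible assignment gives total 190.
Every other set of open sites that can feasibly serve all demand totals ≥ 167 even under its best assignment. Minimum: 141.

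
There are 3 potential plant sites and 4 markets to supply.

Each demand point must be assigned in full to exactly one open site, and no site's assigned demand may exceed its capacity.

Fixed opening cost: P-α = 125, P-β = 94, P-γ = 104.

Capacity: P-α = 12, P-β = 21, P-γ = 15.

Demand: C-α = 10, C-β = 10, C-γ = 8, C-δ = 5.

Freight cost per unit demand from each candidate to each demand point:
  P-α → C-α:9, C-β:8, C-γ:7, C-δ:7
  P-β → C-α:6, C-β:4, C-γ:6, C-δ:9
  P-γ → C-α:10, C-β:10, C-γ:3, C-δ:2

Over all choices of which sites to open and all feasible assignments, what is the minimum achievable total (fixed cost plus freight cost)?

332

Open {P-β, P-γ}; cheapest assignment that respects the capacities:
  P-β (cap 21, load 20): C-α, C-β — cost 10×6 + 10×4 = 100
  P-γ (cap 15, load 13): C-γ, C-δ — cost 8×3 + 5×2 = 34
  Shipping 134, fixed 198 → total 332.
  Any other capacity-feasible assignment to {P-β, P-γ} ships for at least 134.
Compare {P-α, P-β, P-γ}: its best feasible assignment gives total 457.
Every other set of open sites that can feasibly serve all demand totals ≥ 457 even under its best assignment. Minimum: 332.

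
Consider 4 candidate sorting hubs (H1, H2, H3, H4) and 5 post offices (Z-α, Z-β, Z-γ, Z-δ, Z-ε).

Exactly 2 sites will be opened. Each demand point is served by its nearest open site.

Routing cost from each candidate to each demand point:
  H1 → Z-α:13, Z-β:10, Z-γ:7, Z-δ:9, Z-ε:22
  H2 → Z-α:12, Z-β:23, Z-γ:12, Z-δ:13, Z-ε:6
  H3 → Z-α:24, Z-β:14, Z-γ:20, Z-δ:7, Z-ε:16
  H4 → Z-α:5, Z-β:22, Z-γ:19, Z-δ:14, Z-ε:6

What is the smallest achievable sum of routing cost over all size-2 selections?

Open {H1, H4}.
  Z-α→H4 5, Z-β→H1 10, Z-γ→H1 7, Z-δ→H1 9, Z-ε→H4 6  ⇒ total 37.
Compare {H1, H2}: total 44.
Compare {H2, H3}: total 51.
No size-2 selection does better; minimum is 37.

37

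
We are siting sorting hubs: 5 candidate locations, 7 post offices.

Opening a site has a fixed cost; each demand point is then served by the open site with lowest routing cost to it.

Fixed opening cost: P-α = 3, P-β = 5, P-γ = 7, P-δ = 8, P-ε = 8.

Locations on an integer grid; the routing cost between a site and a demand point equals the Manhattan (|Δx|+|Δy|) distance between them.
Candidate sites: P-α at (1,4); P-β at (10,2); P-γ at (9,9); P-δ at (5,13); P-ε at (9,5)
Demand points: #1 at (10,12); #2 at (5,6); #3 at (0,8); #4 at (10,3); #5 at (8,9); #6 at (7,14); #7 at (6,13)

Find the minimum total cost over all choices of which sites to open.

44

Open {P-α, P-β, P-γ, P-δ}: assign each demand point to its cheapest open site.
  #1→P-γ 4, #2→P-α 6, #3→P-α 5, #4→P-β 1, #5→P-γ 1, #6→P-δ 3, #7→P-δ 1
  routing cost 21, fixed 23 → total 44.
Compare {P-α, P-β, P-δ}: routing cost 29 + fixed 16 = 45.
Compare {P-α, P-γ, P-δ}: routing cost 27 + fixed 18 = 45.
Compare {P-α, P-β, P-γ}: routing cost 31 + fixed 15 = 46.
All other subsets cost ≥ 45. Minimum total cost: 44.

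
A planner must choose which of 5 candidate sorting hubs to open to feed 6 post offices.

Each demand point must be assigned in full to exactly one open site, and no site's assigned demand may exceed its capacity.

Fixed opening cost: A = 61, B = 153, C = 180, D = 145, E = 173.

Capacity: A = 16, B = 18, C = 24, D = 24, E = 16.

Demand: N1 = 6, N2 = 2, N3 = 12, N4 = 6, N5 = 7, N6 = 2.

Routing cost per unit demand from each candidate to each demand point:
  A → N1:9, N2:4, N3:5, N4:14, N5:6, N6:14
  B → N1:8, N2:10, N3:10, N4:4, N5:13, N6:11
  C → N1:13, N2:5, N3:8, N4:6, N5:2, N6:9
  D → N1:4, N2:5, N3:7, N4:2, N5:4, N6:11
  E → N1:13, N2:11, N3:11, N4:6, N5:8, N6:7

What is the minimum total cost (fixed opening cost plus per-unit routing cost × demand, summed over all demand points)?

360

Open {A, D}; cheapest assignment that respects the capacities:
  A (cap 16, load 14): N2, N3 — cost 2×4 + 12×5 = 68
  D (cap 24, load 21): N1, N4, N5, N6 — cost 6×4 + 6×2 + 7×4 + 2×11 = 86
  Shipping 154, fixed 206 → total 360.
  Any other capacity-feasible assignment to {A, D} ships for at least 154.
Compare {A, C}: its best feasible assignment gives total 455.
Compare {C, D}: its best feasible assignment gives total 487.
Every other set of open sites that can feasibly serve all demand totals ≥ 455 even under its best assignment. Minimum: 360.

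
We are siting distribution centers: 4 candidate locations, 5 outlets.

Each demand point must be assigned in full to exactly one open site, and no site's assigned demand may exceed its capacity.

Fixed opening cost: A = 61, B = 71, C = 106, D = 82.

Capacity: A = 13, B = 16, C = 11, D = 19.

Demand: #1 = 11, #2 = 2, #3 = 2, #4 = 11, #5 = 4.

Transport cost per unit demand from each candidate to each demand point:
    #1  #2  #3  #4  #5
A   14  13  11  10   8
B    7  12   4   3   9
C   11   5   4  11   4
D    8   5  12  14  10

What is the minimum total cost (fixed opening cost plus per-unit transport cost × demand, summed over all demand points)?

332

Open {B, D}; cheapest assignment that respects the capacities:
  B (cap 16, load 13): #3, #4 — cost 2×4 + 11×3 = 41
  D (cap 19, load 17): #1, #2, #5 — cost 11×8 + 2×5 + 4×10 = 138
  Shipping 179, fixed 153 → total 332.
  Any other capacity-feasible assignment to {B, D} ships for at least 179.
Compare {A, B, D}: its best feasible assignment gives total 385.
Compare {A, D}: its best feasible assignment gives total 413.
Every other set of open sites that can feasibly serve all demand totals ≥ 385 even under its best assignment. Minimum: 332.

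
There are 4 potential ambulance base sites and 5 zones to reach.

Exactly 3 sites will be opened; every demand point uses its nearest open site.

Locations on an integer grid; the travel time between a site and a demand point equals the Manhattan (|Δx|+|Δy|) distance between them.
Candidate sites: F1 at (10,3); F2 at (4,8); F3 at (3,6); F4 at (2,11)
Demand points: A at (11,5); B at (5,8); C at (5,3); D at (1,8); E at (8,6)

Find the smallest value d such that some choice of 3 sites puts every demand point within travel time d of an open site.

5

Open {F1, F2, F3}.
  Farthest demand point is C at travel time 5 (to F1); all others are ≤ 5.
With {F1, F2, F4} the worst case is 5.
With {F1, F3, F4} the worst case is 5.
No size-3 selection achieves below 5.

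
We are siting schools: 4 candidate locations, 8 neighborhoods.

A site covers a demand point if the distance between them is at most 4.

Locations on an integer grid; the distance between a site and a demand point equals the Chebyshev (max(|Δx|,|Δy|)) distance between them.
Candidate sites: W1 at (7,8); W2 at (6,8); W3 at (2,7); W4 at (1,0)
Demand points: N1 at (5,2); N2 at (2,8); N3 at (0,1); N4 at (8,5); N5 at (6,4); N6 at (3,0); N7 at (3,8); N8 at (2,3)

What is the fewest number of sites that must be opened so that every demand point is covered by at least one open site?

2

Coverage sets (demand points within 4 of each site):
  W1: {N4, N5, N7}
  W2: {N2, N4, N5, N7}
  W3: {N2, N5, N7, N8}
  W4: {N1, N3, N6, N8}
No single site covers all 8 demand points.
But {W2, W4} covers everything, so the minimum is 2.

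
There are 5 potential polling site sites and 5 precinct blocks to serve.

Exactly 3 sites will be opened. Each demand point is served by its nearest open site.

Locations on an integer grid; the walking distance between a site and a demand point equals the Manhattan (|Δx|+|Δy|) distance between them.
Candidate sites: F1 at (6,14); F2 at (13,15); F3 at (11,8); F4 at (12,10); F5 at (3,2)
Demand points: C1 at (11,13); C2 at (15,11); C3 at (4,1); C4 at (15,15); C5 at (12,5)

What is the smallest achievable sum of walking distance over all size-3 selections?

17

Open {F2, F4, F5}.
  C1→F2 4, C2→F4 4, C3→F5 2, C4→F2 2, C5→F4 5  ⇒ total 17.
Compare {F2, F3, F5}: total 18.
Compare {F3, F4, F5}: total 22.
No size-3 selection does better; minimum is 17.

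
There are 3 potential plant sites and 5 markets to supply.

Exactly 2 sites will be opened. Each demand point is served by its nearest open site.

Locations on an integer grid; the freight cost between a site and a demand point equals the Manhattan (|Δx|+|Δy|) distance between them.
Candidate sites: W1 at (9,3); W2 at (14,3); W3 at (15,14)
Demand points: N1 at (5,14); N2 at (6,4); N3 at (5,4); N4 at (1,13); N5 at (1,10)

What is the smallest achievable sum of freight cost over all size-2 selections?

49

Open {W1, W3}.
  N1→W3 10, N2→W1 4, N3→W1 5, N4→W3 15, N5→W1 15  ⇒ total 49.
Compare {W1, W2}: total 57.
Compare {W2, W3}: total 62.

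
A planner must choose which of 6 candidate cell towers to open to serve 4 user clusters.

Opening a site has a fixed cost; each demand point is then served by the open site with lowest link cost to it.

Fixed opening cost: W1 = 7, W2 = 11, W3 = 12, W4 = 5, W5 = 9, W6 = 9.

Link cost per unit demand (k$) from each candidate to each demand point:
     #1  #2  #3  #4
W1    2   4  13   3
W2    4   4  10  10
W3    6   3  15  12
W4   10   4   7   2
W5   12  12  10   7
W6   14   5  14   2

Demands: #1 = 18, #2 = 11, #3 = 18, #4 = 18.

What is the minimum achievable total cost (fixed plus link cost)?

254

Open {W1, W4}: assign each demand point to its cheapest open site.
  #1→W1 18×2=36, #2→W1 11×4=44, #3→W4 18×7=126, #4→W4 18×2=36
  link cost 242, fixed 12 → total 254.
Compare {W1, W3, W4}: link cost 231 + fixed 24 = 255.
Compare {W1, W4, W5}: link cost 242 + fixed 21 = 263.
Compare {W1, W4, W6}: link cost 242 + fixed 21 = 263.
All other subsets cost ≥ 255. Minimum total cost: 254.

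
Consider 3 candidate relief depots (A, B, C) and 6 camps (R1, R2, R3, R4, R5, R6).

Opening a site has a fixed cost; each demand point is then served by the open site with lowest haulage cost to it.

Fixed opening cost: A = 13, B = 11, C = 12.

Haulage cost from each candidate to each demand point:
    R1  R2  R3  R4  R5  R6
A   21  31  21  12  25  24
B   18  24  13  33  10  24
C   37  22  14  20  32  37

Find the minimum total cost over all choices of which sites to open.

Open {A, B}: assign each demand point to its cheapest open site.
  R1→B 18, R2→B 24, R3→B 13, R4→A 12, R5→B 10, R6→A 24
  haulage cost 101, fixed 24 → total 125.
Compare {B, C}: haulage cost 107 + fixed 23 = 130.
Compare {B}: haulage cost 122 + fixed 11 = 133.
Compare {A, B, C}: haulage cost 99 + fixed 36 = 135.
All other subsets cost ≥ 130. Minimum total cost: 125.

125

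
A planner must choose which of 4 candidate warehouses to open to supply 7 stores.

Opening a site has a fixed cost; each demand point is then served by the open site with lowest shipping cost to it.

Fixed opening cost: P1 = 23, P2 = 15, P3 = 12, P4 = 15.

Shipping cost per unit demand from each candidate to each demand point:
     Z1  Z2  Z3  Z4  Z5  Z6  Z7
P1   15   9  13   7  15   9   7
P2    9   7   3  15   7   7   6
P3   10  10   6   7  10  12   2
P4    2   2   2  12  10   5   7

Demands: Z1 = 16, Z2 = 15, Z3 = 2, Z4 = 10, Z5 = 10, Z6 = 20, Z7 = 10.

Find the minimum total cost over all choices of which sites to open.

368

Open {P2, P3, P4}: assign each demand point to its cheapest open site.
  Z1→P4 16×2=32, Z2→P4 15×2=30, Z3→P4 2×2=4, Z4→P3 10×7=70, Z5→P2 10×7=70, Z6→P4 20×5=100, Z7→P3 10×2=20
  shipping cost 326, fixed 42 → total 368.
Compare {P3, P4}: shipping cost 356 + fixed 27 = 383.
Compare {P1, P2, P3, P4}: shipping cost 326 + fixed 65 = 391.
Compare {P1, P3, P4}: shipping cost 356 + fixed 50 = 406.
All other subsets cost ≥ 383. Minimum total cost: 368.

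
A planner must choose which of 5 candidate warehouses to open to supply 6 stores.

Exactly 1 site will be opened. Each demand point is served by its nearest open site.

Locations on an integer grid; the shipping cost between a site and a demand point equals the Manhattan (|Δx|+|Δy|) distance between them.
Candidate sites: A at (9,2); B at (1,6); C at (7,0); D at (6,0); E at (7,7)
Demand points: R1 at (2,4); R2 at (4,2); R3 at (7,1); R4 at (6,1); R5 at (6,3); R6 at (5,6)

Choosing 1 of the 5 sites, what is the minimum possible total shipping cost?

Open {D}.
  R1→D 8, R2→D 4, R3→D 2, R4→D 1, R5→D 3, R6→D 7  ⇒ total 25.
Compare {C}: total 29.
Compare {A}: total 33.
No size-1 selection does better; minimum is 25.

25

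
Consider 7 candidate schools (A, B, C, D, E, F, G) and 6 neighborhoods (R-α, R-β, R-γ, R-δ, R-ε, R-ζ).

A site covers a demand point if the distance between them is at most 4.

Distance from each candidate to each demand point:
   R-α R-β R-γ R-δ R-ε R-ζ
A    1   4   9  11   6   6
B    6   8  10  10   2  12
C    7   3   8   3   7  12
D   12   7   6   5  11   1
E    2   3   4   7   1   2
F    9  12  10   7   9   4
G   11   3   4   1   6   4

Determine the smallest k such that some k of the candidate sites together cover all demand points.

Coverage sets (demand points within 4 of each site):
  A: {R-α, R-β}
  B: {R-ε}
  C: {R-β, R-δ}
  D: {R-ζ}
  E: {R-α, R-β, R-γ, R-ε, R-ζ}
  F: {R-ζ}
  G: {R-β, R-γ, R-δ, R-ζ}
No single site covers all 6 demand points.
But {C, E} covers everything, so the minimum is 2.

2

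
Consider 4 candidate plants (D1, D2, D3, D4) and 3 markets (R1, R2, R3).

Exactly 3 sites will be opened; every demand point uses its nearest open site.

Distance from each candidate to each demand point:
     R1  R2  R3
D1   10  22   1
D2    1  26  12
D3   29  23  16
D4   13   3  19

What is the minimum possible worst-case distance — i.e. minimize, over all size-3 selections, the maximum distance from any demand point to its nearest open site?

3

Open {D1, D2, D4}.
  Farthest demand point is R2 at distance 3 (to D4); all others are ≤ 3.
With {D1, D3, D4} the worst case is 10.
With {D2, D3, D4} the worst case is 12.
No size-3 selection achieves below 3.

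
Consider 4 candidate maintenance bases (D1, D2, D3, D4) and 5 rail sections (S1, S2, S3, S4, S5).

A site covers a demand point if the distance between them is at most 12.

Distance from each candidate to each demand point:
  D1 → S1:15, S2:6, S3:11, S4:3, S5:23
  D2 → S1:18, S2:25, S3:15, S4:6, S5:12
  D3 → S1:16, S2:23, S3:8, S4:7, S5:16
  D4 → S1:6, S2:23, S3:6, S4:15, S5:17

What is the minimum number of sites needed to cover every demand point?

3

Coverage sets (demand points within 12 of each site):
  D1: {S2, S3, S4}
  D2: {S4, S5}
  D3: {S3, S4}
  D4: {S1, S3}
No 2 sites suffice: every size-2 union leaves at least one demand point uncovered.
But {D1, D2, D4} covers everything, so the minimum is 3.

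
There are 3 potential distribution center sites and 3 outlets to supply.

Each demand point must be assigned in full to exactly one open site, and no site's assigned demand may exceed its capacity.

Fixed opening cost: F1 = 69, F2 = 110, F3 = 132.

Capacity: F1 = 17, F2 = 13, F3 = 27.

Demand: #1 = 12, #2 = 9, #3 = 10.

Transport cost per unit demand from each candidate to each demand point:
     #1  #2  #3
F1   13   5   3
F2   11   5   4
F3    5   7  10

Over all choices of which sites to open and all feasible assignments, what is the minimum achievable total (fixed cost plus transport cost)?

Open {F1, F3}; cheapest assignment that respects the capacities:
  F1 (cap 17, load 10): #3 — cost 10×3 = 30
  F3 (cap 27, load 21): #1, #2 — cost 12×5 + 9×7 = 123
  Shipping 153, fixed 201 → total 354.
  Any other capacity-feasible assignment to {F1, F3} ships for at least 153.
Compare {F2, F3}: its best feasible assignment gives total 405.
Compare {F1, F2, F3}: its best feasible assignment gives total 446.
Every other set of open sites that can feasibly serve all demand totals ≥ 405 even under its best assignment. Minimum: 354.

354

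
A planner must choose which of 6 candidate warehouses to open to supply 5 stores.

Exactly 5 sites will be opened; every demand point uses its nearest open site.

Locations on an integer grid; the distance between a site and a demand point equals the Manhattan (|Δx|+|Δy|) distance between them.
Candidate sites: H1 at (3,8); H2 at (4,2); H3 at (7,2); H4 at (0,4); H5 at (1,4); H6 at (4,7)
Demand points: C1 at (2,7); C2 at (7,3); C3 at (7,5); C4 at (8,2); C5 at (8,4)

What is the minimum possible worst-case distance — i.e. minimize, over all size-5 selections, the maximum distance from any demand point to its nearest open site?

3

Open {H1, H2, H3, H4, H5}.
  Farthest demand point is C3 at distance 3 (to H3); all others are ≤ 3.
With {H1, H2, H3, H4, H6} the worst case is 3.
With {H1, H2, H3, H5, H6} the worst case is 3.
No size-5 selection achieves below 3.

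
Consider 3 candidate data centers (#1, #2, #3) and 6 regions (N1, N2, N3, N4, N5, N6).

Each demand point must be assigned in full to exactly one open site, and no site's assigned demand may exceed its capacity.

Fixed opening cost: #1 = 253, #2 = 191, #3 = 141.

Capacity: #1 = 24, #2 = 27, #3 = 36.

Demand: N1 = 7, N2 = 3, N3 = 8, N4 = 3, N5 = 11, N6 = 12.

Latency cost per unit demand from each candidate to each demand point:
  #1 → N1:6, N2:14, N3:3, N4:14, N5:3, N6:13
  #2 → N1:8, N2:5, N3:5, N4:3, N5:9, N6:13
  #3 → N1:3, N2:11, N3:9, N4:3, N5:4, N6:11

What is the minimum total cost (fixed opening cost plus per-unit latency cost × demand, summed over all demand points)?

593

Open {#2, #3}; cheapest assignment that respects the capacities:
  #2 (cap 27, load 14): N2, N3, N4 — cost 3×5 + 8×5 + 3×3 = 64
  #3 (cap 36, load 30): N1, N5, N6 — cost 7×3 + 11×4 + 12×11 = 197
  Shipping 261, fixed 332 → total 593.
  Any other capacity-feasible assignment to {#2, #3} ships for at least 261.
Compare {#1, #3}: its best feasible assignment gives total 646.
Compare {#1, #2}: its best feasible assignment gives total 737.
Every other set of open sites that can feasibly serve all demand totals ≥ 646 even under its best assignment. Minimum: 593.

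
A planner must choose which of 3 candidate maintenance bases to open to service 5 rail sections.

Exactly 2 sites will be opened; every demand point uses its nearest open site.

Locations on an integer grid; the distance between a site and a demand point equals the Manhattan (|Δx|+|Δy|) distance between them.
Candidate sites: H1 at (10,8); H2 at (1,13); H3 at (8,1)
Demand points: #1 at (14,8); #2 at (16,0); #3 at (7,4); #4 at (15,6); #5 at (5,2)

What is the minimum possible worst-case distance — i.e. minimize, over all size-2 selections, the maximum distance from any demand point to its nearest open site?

9

Open {H1, H3}.
  Farthest demand point is #2 at distance 9 (to H3); all others are ≤ 9.
With {H2, H3} the worst case is 13.
With {H1, H2} the worst case is 14.
No size-2 selection achieves below 9.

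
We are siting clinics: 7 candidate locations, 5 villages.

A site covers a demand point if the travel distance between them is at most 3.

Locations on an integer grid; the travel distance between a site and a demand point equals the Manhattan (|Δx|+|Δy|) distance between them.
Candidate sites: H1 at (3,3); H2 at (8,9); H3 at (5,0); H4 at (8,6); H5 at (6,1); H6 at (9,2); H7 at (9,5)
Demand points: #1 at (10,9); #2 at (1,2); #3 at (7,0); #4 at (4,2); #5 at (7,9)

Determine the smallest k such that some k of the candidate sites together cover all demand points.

3

Coverage sets (demand points within 3 of each site):
  H1: {#2, #4}
  H2: {#1, #5}
  H3: {#3, #4}
  H4: {}
  H5: {#3, #4}
  H6: {}
  H7: {}
No 2 sites suffice: every size-2 union leaves at least one demand point uncovered.
But {H1, H2, H3} covers everything, so the minimum is 3.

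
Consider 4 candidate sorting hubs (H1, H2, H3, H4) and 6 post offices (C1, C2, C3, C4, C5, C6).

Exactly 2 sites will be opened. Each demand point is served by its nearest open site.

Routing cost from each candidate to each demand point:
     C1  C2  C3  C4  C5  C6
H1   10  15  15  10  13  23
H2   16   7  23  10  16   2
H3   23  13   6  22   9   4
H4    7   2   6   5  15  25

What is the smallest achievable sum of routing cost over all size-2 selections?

Open {H3, H4}.
  C1→H4 7, C2→H4 2, C3→H3 6, C4→H4 5, C5→H3 9, C6→H3 4  ⇒ total 33.
Compare {H2, H4}: total 37.
Compare {H2, H3}: total 50.
No size-2 selection does better; minimum is 33.

33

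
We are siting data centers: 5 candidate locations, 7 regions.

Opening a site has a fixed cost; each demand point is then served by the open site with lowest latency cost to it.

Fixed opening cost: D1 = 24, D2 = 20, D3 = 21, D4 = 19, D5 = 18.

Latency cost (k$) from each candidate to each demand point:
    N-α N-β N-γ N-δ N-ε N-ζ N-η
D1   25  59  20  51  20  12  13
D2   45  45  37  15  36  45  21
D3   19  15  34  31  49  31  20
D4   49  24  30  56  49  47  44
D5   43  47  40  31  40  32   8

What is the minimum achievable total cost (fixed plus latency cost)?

Open {D1, D3}: assign each demand point to its cheapest open site.
  N-α→D3 19, N-β→D3 15, N-γ→D1 20, N-δ→D3 31, N-ε→D1 20, N-ζ→D1 12, N-η→D1 13
  latency cost 130, fixed 45 → total 175.
Compare {D1, D2, D3}: latency cost 114 + fixed 65 = 179.
Compare {D1, D3, D5}: latency cost 125 + fixed 63 = 188.
Compare {D1, D2, D4}: latency cost 129 + fixed 63 = 192.
All other subsets cost ≥ 179. Minimum total cost: 175.

175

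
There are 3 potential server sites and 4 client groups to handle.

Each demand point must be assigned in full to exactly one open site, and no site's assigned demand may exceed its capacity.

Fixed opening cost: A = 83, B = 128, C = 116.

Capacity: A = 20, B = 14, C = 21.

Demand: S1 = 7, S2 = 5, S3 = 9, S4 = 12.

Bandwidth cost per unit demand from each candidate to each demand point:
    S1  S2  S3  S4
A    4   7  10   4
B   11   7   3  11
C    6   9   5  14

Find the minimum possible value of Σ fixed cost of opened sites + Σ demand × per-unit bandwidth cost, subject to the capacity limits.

Open {A, B}; cheapest assignment that respects the capacities:
  A (cap 20, load 19): S1, S4 — cost 7×4 + 12×4 = 76
  B (cap 14, load 14): S2, S3 — cost 5×7 + 9×3 = 62
  Shipping 138, fixed 211 → total 349.
  Any other capacity-feasible assignment to {A, B} ships for at least 138.
Compare {A, C}: its best feasible assignment gives total 365.
Compare {A, B, C}: its best feasible assignment gives total 465.
Every other set of open sites that can feasibly serve all demand totals ≥ 365 even under its best assignment. Minimum: 349.

349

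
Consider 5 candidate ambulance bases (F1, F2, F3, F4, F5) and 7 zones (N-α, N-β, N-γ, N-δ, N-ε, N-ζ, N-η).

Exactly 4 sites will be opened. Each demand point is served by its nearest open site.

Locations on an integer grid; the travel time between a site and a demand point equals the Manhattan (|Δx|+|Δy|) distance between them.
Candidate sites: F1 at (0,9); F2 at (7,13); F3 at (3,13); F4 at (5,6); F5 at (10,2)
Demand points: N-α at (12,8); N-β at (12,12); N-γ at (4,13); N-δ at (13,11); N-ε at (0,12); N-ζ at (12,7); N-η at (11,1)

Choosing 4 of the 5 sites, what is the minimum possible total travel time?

35

Open {F1, F2, F3, F5}.
  N-α→F5 8, N-β→F2 6, N-γ→F3 1, N-δ→F2 8, N-ε→F1 3, N-ζ→F5 7, N-η→F5 2  ⇒ total 35.
Compare {F2, F3, F4, F5}: total 36.
Compare {F1, F2, F4, F5}: total 37.
No size-4 selection does better; minimum is 35.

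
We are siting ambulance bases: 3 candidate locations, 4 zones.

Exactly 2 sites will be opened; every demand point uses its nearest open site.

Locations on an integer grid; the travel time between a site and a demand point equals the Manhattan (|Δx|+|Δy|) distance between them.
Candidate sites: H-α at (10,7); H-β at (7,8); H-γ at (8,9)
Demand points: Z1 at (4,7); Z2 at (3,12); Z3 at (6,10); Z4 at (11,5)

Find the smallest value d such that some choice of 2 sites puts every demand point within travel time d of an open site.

Open {H-α, H-β}.
  Farthest demand point is Z2 at travel time 8 (to H-β); all others are ≤ 8.
With {H-α, H-γ} the worst case is 8.
With {H-β, H-γ} the worst case is 8.
No size-2 selection achieves below 8.

8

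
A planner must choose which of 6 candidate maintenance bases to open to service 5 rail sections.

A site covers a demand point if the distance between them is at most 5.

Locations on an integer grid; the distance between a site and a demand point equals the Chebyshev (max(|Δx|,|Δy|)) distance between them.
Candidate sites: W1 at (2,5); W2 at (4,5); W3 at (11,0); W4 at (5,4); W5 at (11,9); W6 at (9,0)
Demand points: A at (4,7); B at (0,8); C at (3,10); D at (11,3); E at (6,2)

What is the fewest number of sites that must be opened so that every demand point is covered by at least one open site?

2

Coverage sets (demand points within 5 of each site):
  W1: {A, B, C, E}
  W2: {A, B, C, E}
  W3: {D, E}
  W4: {A, B, E}
  W5: {}
  W6: {D, E}
No single site covers all 5 demand points.
But {W1, W3} covers everything, so the minimum is 2.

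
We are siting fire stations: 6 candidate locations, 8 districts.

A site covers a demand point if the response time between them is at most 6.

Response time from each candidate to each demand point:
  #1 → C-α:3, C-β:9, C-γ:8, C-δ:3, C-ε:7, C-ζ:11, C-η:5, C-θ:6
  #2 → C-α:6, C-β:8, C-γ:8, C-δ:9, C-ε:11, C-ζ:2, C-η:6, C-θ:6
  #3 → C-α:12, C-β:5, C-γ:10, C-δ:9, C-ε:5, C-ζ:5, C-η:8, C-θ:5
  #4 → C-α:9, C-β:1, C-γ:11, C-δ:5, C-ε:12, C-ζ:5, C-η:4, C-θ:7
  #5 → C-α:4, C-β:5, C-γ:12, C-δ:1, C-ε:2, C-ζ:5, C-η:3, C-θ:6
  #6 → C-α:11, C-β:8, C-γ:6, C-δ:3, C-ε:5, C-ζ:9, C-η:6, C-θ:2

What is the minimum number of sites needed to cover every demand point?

2

Coverage sets (demand points within 6 of each site):
  #1: {C-α, C-δ, C-η, C-θ}
  #2: {C-α, C-ζ, C-η, C-θ}
  #3: {C-β, C-ε, C-ζ, C-θ}
  #4: {C-β, C-δ, C-ζ, C-η}
  #5: {C-α, C-β, C-δ, C-ε, C-ζ, C-η, C-θ}
  #6: {C-γ, C-δ, C-ε, C-η, C-θ}
No single site covers all 8 demand points.
But {#5, #6} covers everything, so the minimum is 2.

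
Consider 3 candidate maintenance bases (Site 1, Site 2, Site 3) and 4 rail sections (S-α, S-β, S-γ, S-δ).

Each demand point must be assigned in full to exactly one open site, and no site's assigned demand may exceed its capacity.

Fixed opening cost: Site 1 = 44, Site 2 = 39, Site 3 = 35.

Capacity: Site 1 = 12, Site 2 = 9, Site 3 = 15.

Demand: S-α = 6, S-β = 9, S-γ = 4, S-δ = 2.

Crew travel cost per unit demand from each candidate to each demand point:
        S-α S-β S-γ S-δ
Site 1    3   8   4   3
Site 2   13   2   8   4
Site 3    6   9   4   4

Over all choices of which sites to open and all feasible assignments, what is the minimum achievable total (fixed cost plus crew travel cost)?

141

Open {Site 1, Site 2}; cheapest assignment that respects the capacities:
  Site 1 (cap 12, load 12): S-α, S-γ, S-δ — cost 6×3 + 4×4 + 2×3 = 40
  Site 2 (cap 9, load 9): S-β — cost 9×2 = 18
  Shipping 58, fixed 83 → total 141.
  Any other capacity-feasible assignment to {Site 1, Site 2} ships for at least 58.
Compare {Site 2, Site 3}: its best feasible assignment gives total 152.
Compare {Site 1, Site 2, Site 3}: its best feasible assignment gives total 176.
Every other set of open sites that can feasibly serve all demand totals ≥ 152 even under its best assignment. Minimum: 141.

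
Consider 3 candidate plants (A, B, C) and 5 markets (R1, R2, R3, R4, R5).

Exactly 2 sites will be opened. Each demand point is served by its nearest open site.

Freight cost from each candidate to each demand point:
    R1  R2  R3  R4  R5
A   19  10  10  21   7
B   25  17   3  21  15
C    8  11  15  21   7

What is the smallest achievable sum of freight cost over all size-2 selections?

Open {B, C}.
  R1→C 8, R2→C 11, R3→B 3, R4→B 21, R5→C 7  ⇒ total 50.
Compare {A, C}: total 56.
Compare {A, B}: total 60.

50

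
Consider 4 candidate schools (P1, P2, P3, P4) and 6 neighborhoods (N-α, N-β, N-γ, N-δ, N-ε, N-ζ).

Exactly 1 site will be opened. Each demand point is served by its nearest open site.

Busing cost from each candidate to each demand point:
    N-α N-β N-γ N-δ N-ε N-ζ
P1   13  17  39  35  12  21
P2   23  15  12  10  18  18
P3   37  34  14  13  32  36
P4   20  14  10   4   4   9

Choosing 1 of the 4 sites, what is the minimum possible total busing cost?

61

Open {P4}.
  N-α→P4 20, N-β→P4 14, N-γ→P4 10, N-δ→P4 4, N-ε→P4 4, N-ζ→P4 9  ⇒ total 61.
Compare {P2}: total 96.
Compare {P1}: total 137.
No size-1 selection does better; minimum is 61.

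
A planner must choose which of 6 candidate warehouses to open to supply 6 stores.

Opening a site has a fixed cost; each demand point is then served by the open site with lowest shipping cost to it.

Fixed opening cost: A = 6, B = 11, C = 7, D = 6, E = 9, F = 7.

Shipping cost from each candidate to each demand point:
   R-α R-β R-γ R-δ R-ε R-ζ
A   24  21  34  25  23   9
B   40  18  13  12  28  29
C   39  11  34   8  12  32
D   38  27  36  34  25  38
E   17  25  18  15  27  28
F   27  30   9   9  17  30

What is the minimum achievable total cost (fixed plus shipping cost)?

Open {A, C, F}: assign each demand point to its cheapest open site.
  R-α→A 24, R-β→C 11, R-γ→F 9, R-δ→C 8, R-ε→C 12, R-ζ→A 9
  shipping cost 73, fixed 20 → total 93.
Compare {A, C, E, F}: shipping cost 66 + fixed 29 = 95.
Compare {A, C, E}: shipping cost 75 + fixed 22 = 97.
Compare {A, C, D, F}: shipping cost 73 + fixed 26 = 99.
All other subsets cost ≥ 95. Minimum total cost: 93.

93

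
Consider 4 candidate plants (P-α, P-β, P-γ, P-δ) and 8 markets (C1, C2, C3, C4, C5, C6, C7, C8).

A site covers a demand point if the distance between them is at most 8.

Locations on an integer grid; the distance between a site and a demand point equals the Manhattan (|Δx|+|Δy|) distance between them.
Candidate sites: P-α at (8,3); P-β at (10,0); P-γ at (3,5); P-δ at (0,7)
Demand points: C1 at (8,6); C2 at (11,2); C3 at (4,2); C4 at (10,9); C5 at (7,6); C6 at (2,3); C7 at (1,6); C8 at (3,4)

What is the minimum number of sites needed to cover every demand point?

2

Coverage sets (demand points within 8 of each site):
  P-α: {C1, C2, C3, C4, C5, C6, C8}
  P-β: {C1, C2, C3}
  P-γ: {C1, C3, C5, C6, C7, C8}
  P-δ: {C5, C6, C7, C8}
No single site covers all 8 demand points.
But {P-α, P-γ} covers everything, so the minimum is 2.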